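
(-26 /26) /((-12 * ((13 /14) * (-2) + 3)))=7 /96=0.07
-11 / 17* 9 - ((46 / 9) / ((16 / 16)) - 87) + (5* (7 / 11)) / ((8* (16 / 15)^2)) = 263385739 / 3446784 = 76.41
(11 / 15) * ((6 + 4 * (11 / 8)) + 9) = 451 / 30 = 15.03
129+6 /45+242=5567 /15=371.13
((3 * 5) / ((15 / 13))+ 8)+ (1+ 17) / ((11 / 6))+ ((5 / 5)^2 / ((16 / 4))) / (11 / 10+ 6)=30.85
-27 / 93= -9 / 31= -0.29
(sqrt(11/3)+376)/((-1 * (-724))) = sqrt(33)/2172+94/181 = 0.52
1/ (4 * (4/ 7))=7/ 16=0.44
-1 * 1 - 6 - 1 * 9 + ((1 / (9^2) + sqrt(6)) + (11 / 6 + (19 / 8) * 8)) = sqrt(6) + 785 / 162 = 7.30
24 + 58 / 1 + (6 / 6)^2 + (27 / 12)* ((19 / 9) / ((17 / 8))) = 1449 / 17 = 85.24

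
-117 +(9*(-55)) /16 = -2367 /16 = -147.94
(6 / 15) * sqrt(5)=2 * sqrt(5) / 5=0.89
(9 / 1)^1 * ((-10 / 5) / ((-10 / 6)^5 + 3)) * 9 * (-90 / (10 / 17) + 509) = 3503574 / 599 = 5849.04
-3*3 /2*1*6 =-27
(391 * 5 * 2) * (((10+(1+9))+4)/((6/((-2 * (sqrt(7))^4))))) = -1532720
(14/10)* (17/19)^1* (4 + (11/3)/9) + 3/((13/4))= 214873/33345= 6.44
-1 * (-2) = 2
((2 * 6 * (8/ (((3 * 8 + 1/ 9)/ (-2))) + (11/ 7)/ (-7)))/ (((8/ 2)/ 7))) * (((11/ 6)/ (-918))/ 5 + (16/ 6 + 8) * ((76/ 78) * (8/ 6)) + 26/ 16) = -14954796811/ 51793560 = -288.74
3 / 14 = 0.21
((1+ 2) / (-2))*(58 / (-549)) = 29 / 183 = 0.16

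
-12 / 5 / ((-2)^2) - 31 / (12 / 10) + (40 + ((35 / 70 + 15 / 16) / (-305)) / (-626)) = 13.57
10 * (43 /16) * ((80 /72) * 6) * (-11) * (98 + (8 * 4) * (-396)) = 74343775 /3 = 24781258.33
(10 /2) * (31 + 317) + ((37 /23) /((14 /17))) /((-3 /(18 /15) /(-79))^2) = 14854678 /4025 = 3690.60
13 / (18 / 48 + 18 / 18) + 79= 973 / 11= 88.45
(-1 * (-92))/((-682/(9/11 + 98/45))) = -68218/168795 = -0.40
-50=-50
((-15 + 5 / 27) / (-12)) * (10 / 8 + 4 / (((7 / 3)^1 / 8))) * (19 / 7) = 199025 / 3969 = 50.14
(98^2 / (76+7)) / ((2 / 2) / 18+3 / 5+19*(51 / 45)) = 864360 / 165751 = 5.21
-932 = -932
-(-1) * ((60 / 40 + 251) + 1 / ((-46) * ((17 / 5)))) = 98725 / 391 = 252.49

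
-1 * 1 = -1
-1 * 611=-611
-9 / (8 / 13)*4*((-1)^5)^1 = 117 / 2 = 58.50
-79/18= -4.39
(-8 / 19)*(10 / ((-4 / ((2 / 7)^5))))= 640 / 319333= 0.00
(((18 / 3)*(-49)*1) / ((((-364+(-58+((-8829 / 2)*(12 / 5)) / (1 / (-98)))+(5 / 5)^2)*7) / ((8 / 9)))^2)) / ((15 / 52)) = -33280 / 2181275105199129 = -0.00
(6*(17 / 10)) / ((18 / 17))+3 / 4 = 623 / 60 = 10.38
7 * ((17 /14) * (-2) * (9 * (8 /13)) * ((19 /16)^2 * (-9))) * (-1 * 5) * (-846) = 1051360155 /208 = 5054616.13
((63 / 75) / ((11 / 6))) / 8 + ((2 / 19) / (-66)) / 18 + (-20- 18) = -21411131 / 564300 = -37.94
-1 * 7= -7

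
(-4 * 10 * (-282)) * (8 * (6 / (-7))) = -541440 / 7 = -77348.57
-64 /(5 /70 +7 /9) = -8064 /107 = -75.36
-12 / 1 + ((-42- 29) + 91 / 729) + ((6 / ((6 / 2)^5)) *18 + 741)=658.57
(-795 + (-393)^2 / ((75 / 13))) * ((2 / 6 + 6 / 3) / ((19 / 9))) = 13637484 / 475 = 28710.49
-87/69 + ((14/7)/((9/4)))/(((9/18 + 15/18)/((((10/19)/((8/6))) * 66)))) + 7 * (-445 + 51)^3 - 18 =-187097568883/437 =-428140889.89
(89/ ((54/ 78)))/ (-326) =-0.39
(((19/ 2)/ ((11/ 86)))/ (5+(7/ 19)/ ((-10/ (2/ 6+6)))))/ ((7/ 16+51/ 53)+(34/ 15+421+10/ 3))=103922400/ 2854552987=0.04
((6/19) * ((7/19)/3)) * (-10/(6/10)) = -700/1083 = -0.65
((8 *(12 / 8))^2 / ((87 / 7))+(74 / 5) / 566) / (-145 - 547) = -476513 / 28396220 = -0.02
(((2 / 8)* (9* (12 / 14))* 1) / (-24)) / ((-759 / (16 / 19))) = 3 / 33649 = 0.00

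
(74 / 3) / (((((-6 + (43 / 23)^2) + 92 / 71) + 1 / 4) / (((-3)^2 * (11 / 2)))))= -61146052 / 48023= -1273.27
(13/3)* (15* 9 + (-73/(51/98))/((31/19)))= 1007617/4743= 212.44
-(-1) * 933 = 933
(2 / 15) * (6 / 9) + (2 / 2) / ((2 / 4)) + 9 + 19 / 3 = 784 / 45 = 17.42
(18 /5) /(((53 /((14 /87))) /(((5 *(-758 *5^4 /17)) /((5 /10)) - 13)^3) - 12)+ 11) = -26798407489572328602972 /7444002080436871214485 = -3.60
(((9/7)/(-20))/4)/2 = -9/1120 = -0.01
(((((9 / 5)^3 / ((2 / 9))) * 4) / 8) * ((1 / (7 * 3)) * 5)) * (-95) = -41553 / 140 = -296.81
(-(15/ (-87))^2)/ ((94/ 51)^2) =-65025/ 7431076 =-0.01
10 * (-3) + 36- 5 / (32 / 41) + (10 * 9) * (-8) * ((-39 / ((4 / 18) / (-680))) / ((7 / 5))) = -13747968091 / 224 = -61374857.55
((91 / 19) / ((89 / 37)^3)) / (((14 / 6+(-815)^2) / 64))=442504608 / 13345400850151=0.00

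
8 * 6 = 48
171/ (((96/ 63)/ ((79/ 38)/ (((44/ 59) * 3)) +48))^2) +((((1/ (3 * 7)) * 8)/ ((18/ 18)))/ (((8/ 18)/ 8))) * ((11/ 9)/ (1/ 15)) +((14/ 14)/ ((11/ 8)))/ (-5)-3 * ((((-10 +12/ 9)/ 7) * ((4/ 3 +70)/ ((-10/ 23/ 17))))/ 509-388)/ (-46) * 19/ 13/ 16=424787985727987541159/ 2407671165419520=176431.06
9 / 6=3 / 2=1.50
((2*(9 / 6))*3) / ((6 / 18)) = 27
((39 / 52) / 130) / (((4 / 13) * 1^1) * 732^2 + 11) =3 / 85737560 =0.00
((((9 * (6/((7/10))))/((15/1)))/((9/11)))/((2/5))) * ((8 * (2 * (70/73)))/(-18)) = -8800/657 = -13.39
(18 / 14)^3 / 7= 729 / 2401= 0.30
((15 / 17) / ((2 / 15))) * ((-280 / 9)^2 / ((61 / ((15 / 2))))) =787.53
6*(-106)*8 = -5088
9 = 9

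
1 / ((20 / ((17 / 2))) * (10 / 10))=17 / 40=0.42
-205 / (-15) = 41 / 3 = 13.67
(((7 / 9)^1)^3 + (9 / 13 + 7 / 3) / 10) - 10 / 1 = -437218 / 47385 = -9.23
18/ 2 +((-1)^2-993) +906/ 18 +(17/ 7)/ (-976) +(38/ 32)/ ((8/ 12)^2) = -76244897/ 81984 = -930.00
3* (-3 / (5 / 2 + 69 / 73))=-1314 / 503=-2.61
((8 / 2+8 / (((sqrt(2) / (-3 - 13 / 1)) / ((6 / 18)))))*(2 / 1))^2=33344 / 9 - 2048*sqrt(2) / 3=2739.45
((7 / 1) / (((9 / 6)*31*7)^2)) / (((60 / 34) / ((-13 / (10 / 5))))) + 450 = 408665029 / 908145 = 450.00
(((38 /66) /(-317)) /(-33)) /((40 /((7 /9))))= 133 /124276680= 0.00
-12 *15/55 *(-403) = 14508/11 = 1318.91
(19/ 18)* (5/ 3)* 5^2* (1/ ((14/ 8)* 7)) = 4750/ 1323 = 3.59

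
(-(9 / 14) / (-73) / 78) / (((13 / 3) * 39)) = 3 / 4490668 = 0.00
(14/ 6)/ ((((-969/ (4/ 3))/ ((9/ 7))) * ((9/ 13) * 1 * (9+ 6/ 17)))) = -52/ 81567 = -0.00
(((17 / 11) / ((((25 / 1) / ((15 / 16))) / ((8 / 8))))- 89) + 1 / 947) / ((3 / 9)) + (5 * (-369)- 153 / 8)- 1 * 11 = -1785013759 / 833360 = -2141.95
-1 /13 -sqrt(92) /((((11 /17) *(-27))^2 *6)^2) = -1 /13 -83521 *sqrt(23) /140054898258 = -0.08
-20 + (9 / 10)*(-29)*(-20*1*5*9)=23470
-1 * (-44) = 44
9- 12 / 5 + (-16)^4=327713 / 5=65542.60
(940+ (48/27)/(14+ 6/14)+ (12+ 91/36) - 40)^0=1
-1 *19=-19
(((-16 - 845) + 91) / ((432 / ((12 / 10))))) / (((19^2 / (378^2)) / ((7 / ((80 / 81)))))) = -173282571 / 28880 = -6000.09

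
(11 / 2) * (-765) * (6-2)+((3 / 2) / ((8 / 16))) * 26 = -16752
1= 1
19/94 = 0.20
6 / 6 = 1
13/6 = 2.17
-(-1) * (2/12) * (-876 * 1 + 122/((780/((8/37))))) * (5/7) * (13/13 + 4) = -15800240/30303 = -521.41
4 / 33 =0.12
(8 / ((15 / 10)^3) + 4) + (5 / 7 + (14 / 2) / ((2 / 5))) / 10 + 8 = 12241 / 756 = 16.19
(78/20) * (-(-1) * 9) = 351/10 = 35.10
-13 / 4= -3.25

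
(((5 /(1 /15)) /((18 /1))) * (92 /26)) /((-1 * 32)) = -575 /1248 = -0.46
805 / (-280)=-23 / 8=-2.88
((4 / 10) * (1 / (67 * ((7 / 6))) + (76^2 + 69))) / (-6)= -2741311 / 7035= -389.67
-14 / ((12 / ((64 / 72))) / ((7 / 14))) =-14 / 27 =-0.52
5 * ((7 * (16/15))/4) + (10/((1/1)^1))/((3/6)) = 29.33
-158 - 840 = -998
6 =6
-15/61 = -0.25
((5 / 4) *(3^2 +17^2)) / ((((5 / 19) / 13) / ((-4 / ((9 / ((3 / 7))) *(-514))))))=6.82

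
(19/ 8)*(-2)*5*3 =-285/ 4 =-71.25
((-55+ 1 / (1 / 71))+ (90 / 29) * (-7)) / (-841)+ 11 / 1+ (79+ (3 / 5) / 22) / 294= 8893524877 / 788740260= 11.28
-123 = -123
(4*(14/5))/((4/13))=36.40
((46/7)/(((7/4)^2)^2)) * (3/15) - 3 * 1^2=-240329/84035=-2.86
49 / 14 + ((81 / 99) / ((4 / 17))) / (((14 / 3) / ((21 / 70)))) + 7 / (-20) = 3.37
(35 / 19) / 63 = 5 / 171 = 0.03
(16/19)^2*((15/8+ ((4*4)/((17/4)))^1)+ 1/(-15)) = 3.95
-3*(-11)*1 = 33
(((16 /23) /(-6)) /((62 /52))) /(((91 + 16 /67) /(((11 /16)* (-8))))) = 76648 /13075707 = 0.01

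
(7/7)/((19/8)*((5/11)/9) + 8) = 792/6431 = 0.12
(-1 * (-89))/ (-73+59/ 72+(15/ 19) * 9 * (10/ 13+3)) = -1.96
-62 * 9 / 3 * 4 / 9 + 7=-227 / 3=-75.67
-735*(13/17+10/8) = -100695/68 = -1480.81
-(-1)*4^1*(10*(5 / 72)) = 25 / 9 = 2.78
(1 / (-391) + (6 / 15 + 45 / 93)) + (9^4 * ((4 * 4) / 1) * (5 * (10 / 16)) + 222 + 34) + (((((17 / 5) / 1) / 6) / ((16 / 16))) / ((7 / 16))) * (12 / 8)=139280094022 / 424235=328308.82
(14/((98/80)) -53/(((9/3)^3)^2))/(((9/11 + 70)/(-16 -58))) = -47170486/3975237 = -11.87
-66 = -66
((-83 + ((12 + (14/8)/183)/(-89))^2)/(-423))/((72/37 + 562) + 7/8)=13031268884987/37519328815166538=0.00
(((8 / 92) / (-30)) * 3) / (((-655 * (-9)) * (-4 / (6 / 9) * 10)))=1 / 40675500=0.00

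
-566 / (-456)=283 / 228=1.24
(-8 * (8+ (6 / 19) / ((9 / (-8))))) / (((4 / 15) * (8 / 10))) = -5500 / 19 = -289.47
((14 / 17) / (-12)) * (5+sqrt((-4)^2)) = -21 / 34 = -0.62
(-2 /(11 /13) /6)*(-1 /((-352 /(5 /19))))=-65 /220704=-0.00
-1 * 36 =-36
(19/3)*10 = 190/3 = 63.33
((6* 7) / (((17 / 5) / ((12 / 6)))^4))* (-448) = -188160000 / 83521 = -2252.85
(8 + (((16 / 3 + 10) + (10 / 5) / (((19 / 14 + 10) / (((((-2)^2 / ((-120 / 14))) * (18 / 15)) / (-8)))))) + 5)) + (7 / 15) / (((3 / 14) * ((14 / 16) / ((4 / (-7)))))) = 321062 / 11925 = 26.92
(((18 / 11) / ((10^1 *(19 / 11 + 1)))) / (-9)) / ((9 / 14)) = -7 / 675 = -0.01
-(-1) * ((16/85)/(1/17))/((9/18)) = 32/5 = 6.40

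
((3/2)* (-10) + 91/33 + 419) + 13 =13852/33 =419.76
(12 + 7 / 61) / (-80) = -739 / 4880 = -0.15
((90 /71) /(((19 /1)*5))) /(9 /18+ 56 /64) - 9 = -133407 /14839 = -8.99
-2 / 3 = -0.67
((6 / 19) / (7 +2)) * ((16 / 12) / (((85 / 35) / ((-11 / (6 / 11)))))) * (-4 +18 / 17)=169400 / 148257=1.14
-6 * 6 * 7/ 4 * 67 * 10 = -42210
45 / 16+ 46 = 781 / 16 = 48.81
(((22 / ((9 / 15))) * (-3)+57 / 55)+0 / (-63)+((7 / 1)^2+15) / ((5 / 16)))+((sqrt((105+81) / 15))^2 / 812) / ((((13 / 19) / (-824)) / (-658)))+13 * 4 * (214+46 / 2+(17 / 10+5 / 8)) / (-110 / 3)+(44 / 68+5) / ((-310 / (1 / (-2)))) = 235586704237 / 19867900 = 11857.66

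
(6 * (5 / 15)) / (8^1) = 1 / 4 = 0.25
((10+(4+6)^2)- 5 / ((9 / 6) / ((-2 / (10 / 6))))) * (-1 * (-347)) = 39558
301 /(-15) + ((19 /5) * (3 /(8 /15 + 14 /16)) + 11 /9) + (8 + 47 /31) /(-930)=-157276909 /14616810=-10.76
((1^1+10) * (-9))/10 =-99/10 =-9.90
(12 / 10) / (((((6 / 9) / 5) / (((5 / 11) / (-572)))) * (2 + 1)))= -15 / 6292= -0.00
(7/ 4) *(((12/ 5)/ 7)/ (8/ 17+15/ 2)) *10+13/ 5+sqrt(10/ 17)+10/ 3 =sqrt(170)/ 17+27179/ 4065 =7.45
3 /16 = 0.19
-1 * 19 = -19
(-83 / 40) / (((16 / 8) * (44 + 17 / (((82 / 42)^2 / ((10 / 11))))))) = -0.02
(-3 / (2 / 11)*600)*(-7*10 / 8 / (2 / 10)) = 433125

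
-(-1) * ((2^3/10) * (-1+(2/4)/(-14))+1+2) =76/35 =2.17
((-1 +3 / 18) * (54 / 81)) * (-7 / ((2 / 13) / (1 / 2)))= 455 / 36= 12.64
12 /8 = 3 /2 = 1.50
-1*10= -10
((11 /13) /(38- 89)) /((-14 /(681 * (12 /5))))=1.94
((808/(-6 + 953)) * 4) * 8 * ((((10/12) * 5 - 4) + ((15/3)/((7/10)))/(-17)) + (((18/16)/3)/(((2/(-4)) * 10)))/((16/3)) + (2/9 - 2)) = -283195718/5071185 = -55.84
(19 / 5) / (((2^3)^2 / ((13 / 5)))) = 247 / 1600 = 0.15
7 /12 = 0.58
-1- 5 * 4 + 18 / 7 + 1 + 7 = -73 / 7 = -10.43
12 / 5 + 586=2942 / 5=588.40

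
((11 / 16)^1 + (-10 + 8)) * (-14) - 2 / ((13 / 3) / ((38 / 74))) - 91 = -280373 / 3848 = -72.86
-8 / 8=-1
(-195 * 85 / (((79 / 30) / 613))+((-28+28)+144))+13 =-304801847 / 79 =-3858251.23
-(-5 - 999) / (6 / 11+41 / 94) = 1038136 / 1015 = 1022.79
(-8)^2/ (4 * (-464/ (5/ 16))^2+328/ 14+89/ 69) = 772800/ 106483977707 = 0.00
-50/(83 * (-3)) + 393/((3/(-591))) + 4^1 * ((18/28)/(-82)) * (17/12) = -22130902991/285852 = -77420.84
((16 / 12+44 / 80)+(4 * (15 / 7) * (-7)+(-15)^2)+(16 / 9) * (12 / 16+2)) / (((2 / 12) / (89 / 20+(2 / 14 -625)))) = -639412.28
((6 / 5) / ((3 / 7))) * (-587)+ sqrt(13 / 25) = -8218 / 5+ sqrt(13) / 5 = -1642.88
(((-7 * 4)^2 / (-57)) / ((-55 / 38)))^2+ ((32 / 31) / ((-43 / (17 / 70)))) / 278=3188856715096 / 35311070025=90.31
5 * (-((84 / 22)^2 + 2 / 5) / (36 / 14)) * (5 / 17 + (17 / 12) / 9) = -26293393 / 1999404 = -13.15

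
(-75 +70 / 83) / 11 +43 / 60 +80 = 4052359 / 54780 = 73.98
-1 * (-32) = 32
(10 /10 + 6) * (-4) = -28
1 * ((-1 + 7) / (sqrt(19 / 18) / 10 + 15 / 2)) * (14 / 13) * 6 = 6804000 / 1316003 - 15120 * sqrt(38) / 1316003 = 5.10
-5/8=-0.62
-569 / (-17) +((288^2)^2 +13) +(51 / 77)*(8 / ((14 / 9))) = 63038756944190 / 9163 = 6879707185.88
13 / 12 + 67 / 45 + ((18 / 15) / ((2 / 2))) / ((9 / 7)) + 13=2971 / 180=16.51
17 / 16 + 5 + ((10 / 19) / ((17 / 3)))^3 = 3269163899 / 539172272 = 6.06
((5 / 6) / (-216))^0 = 1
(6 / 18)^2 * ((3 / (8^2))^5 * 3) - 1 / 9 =-1073741095 / 9663676416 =-0.11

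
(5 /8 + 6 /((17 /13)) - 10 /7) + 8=11.78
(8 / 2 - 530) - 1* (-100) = -426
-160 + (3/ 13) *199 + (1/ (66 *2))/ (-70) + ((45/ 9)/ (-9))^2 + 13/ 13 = -365734951/ 3243240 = -112.77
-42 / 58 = -21 / 29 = -0.72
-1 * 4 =-4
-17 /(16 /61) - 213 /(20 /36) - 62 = -40817 /80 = -510.21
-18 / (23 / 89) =-1602 / 23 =-69.65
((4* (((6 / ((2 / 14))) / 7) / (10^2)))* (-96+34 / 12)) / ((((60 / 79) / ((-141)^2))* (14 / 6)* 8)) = -877964841 / 28000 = -31355.89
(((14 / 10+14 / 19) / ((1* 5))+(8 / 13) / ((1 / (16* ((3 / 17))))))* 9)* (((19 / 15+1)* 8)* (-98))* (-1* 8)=8552361216 / 30875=276999.55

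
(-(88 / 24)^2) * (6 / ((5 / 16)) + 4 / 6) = -267.10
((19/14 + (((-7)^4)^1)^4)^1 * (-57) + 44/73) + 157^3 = -1935951133446584451/1022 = -1894277038597440.75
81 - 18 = 63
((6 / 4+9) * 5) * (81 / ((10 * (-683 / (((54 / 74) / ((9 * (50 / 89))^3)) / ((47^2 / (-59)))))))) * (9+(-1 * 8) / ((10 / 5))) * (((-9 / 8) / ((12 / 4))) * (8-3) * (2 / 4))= -7861109319 / 17863564480000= -0.00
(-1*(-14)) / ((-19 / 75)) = -55.26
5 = 5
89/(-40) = -89/40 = -2.22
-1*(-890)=890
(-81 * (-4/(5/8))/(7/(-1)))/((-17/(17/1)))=2592/35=74.06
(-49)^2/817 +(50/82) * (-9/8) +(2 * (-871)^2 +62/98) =19923200789071/13130824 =1517284.89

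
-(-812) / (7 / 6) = 696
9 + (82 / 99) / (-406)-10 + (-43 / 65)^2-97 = -8284176722 / 84909825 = -97.56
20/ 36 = 5/ 9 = 0.56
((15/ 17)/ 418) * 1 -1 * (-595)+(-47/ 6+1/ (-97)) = 607076645/ 1033923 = 587.16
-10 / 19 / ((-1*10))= 1 / 19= 0.05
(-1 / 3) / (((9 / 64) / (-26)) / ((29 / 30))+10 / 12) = -24128 / 59915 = -0.40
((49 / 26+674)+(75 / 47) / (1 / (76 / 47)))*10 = 194834785 / 28717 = 6784.65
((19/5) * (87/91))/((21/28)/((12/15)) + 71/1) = 0.05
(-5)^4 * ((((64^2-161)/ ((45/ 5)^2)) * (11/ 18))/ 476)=27053125/ 694008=38.98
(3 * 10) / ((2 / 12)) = 180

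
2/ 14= 1/ 7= 0.14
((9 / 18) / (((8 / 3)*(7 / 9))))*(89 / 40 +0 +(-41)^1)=-41877 / 4480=-9.35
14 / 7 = 2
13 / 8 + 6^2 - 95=-459 / 8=-57.38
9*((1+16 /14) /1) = 135 /7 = 19.29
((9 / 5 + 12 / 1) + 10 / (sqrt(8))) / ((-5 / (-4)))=2 * sqrt(2) + 276 / 25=13.87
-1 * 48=-48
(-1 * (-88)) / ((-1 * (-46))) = 44 / 23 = 1.91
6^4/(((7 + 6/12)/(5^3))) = 21600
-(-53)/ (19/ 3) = 159/ 19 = 8.37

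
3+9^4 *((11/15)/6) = 8049/10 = 804.90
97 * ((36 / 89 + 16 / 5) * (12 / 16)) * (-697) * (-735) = 134337563.70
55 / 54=1.02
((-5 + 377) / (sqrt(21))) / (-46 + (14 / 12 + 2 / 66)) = -8184*sqrt(21) / 20699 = -1.81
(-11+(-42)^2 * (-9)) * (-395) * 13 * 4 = 326318980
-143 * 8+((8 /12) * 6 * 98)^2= 152520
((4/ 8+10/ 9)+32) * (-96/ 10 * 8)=-7744/ 3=-2581.33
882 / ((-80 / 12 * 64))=-1323 / 640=-2.07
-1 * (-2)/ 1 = 2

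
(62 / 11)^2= 3844 / 121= 31.77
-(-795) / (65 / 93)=14787 / 13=1137.46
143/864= 0.17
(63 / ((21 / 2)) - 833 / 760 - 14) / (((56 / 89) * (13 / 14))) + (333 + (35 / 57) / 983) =36994991747 / 116544480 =317.43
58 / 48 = 29 / 24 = 1.21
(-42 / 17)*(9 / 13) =-378 / 221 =-1.71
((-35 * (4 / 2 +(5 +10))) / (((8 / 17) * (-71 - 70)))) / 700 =289 / 22560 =0.01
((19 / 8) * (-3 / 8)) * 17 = -969 / 64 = -15.14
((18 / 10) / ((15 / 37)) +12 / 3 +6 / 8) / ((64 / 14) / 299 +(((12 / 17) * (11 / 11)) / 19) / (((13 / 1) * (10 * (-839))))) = 521253786599 / 867171080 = 601.10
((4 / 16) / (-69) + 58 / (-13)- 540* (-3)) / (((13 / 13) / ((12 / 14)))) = 828077 / 598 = 1384.74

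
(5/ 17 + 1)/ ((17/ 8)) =176/ 289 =0.61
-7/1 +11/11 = -6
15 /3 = 5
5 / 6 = 0.83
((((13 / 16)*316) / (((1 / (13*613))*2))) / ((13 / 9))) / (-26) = -435843 / 16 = -27240.19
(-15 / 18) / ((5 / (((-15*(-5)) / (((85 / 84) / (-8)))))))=1680 / 17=98.82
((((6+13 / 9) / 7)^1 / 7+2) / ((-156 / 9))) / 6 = -73 / 3528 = -0.02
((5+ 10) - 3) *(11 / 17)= 7.76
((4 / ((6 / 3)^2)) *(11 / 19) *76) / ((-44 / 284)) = -284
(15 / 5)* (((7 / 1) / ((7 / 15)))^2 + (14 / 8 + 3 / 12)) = 681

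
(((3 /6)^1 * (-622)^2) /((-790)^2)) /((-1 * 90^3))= -96721 /227484450000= -0.00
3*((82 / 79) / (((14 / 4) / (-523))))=-257316 / 553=-465.31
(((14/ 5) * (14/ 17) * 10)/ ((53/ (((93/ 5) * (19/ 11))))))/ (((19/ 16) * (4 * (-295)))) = -0.01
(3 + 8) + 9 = 20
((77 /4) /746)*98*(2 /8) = 0.63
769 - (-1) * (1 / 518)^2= 206341157 / 268324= 769.00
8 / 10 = 4 / 5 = 0.80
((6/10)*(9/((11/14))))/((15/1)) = 126/275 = 0.46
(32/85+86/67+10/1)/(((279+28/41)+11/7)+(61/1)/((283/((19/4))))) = 21573597136/522275197735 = 0.04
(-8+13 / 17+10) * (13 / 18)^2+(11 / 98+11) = 3388313 / 269892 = 12.55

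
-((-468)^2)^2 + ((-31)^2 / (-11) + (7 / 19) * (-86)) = -10026046153265 / 209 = -47971512695.05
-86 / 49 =-1.76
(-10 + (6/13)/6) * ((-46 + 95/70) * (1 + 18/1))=1531875/182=8416.90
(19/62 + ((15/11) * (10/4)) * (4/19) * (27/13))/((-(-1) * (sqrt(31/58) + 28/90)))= -5530749210/4329857389 + 613014075 * sqrt(1798)/8659714778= 1.72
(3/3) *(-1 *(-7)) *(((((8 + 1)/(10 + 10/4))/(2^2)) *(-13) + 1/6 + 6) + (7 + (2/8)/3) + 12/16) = 4081/50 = 81.62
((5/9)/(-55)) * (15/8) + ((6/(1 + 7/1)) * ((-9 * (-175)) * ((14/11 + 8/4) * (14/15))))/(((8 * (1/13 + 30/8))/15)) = 8443055/4776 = 1767.81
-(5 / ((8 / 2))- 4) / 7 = 11 / 28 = 0.39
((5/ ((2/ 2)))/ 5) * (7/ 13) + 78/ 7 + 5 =1518/ 91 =16.68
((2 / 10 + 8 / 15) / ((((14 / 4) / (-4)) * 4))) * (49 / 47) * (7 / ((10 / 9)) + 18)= -6237 / 1175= -5.31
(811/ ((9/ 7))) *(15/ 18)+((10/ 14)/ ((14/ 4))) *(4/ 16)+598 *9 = 7815886/ 1323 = 5907.70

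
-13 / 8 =-1.62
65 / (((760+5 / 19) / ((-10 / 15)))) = -494 / 8667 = -0.06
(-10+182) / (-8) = -43 / 2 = -21.50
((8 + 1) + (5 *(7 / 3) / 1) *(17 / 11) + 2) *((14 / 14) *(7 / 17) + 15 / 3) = 88136 / 561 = 157.11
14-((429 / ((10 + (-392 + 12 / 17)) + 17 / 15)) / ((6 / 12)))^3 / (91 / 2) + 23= 1405695297141431 / 37734084842363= 37.25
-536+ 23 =-513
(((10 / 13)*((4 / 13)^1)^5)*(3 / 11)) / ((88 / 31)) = 119040 / 584043889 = 0.00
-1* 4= -4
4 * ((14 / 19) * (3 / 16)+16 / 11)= 2663 / 418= 6.37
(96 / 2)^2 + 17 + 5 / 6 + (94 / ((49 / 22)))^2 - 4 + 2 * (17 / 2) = 59295353 / 14406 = 4116.02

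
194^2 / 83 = 37636 / 83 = 453.45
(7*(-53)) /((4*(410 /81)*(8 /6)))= -90153 /6560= -13.74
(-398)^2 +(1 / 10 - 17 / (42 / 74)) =33258571 / 210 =158374.15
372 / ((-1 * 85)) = -372 / 85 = -4.38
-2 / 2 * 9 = -9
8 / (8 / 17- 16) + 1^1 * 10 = 313 / 33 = 9.48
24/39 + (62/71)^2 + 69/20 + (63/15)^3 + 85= 5370951377/32766500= 163.92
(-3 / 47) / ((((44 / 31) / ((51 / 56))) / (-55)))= 23715 / 10528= 2.25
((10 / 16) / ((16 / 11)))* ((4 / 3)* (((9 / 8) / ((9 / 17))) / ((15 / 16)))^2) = 3179 / 1080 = 2.94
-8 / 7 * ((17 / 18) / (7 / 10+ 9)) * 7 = -680 / 873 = -0.78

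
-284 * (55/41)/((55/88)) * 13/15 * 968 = -314499328/615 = -511381.02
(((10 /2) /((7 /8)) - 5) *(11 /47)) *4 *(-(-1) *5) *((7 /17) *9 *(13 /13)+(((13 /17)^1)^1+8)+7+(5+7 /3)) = 1503700 /16779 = 89.62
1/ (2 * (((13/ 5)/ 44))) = 110/ 13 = 8.46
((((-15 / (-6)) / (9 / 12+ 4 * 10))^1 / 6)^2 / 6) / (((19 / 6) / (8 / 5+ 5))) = 55 / 1514433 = 0.00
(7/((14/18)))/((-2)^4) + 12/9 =91/48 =1.90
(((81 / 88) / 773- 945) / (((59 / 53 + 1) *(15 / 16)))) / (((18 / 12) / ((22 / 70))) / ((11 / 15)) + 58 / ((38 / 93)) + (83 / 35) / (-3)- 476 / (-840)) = -712058349123 / 221278491464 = -3.22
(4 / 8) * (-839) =-839 / 2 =-419.50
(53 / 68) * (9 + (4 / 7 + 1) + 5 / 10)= 8215 / 952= 8.63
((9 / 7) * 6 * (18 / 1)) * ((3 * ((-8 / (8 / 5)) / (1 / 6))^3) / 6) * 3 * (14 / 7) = -78732000 / 7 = -11247428.57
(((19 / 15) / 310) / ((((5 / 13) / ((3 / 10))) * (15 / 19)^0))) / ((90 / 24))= 247 / 290625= 0.00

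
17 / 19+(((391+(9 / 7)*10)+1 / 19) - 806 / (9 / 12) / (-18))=1668049 / 3591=464.51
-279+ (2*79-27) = -148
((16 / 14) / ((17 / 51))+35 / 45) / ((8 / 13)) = 6.84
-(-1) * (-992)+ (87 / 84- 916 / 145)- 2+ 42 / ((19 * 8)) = -999.01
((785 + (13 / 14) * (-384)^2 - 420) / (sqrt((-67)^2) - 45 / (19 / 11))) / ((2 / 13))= 237371693 / 10892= 21793.21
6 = 6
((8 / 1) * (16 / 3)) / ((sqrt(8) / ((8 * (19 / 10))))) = 2432 * sqrt(2) / 15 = 229.29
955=955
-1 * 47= -47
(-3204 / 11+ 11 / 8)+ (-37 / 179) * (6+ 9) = -4615309 / 15752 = -293.00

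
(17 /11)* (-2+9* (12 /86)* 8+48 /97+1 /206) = 11348469 /859226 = 13.21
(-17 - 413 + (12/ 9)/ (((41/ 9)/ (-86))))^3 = -6499419293528/ 68921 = -94302451.99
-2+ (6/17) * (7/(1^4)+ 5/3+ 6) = 54/17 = 3.18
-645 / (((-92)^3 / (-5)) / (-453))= 1460925 / 778688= 1.88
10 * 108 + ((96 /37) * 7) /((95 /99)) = 3862728 /3515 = 1098.93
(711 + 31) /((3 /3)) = 742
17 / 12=1.42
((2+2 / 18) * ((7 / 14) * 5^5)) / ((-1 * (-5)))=11875 / 18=659.72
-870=-870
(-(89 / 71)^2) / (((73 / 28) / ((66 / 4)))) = -3659502 / 367993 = -9.94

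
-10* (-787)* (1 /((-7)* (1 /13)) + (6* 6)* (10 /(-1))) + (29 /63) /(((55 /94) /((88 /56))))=-6279430924 /2205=-2847814.48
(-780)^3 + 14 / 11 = -474551998.73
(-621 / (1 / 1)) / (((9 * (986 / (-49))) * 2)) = 3381 / 1972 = 1.71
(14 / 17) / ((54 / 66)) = 154 / 153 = 1.01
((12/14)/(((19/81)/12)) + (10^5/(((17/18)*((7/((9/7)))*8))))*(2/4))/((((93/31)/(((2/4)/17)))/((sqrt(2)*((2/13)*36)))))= 239178096*sqrt(2)/3497767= 96.70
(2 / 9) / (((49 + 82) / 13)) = 26 / 1179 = 0.02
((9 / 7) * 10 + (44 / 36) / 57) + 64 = 276071 / 3591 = 76.88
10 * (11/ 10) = 11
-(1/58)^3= -1/195112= -0.00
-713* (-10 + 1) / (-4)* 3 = -19251 / 4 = -4812.75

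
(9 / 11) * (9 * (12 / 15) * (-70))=-4536 / 11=-412.36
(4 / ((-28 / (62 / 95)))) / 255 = -62 / 169575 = -0.00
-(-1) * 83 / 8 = 83 / 8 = 10.38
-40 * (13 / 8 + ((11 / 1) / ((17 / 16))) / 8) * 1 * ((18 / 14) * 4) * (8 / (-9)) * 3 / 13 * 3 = 571680 / 1547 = 369.54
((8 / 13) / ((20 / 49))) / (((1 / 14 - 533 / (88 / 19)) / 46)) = -2776928 / 4604925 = -0.60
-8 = -8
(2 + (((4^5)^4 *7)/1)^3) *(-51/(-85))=273555121532535686643603493005694913742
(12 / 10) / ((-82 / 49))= -147 / 205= -0.72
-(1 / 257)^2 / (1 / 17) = -17 / 66049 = -0.00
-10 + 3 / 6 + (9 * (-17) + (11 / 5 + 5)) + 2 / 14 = -155.16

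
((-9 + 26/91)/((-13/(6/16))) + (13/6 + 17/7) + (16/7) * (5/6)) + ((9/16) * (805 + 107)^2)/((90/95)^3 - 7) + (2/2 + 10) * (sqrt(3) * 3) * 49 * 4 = -2335962373697/30707768 + 6468 * sqrt(3) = -64867.83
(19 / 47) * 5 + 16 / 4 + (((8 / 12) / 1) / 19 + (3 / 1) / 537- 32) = -12438358 / 479541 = -25.94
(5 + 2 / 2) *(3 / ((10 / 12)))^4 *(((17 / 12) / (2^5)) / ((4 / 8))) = 111537 / 1250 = 89.23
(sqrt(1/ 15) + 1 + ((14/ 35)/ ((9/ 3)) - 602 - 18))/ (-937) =9283/ 14055 - sqrt(15)/ 14055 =0.66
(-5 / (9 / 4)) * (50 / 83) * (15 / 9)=-5000 / 2241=-2.23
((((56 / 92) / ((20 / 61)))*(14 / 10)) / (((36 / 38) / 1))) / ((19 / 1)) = 2989 / 20700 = 0.14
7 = 7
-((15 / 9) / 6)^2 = -25 / 324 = -0.08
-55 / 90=-0.61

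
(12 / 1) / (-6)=-2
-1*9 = -9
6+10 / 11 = 76 / 11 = 6.91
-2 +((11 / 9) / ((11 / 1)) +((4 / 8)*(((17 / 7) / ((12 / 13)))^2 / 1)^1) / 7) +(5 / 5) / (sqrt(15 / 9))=-45917 / 32928 +sqrt(15) / 5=-0.62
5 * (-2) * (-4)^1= 40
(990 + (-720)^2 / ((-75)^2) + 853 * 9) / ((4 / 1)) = 218979 / 100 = 2189.79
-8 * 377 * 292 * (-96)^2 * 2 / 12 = -1352712192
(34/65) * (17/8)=289/260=1.11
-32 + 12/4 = -29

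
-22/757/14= -11/5299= -0.00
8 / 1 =8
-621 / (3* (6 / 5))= -345 / 2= -172.50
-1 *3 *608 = -1824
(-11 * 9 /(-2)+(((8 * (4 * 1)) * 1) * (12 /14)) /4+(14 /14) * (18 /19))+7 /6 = 23330 /399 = 58.47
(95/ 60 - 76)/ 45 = -893/ 540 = -1.65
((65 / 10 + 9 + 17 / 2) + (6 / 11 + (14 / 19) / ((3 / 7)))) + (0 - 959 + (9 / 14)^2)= -114574913 / 122892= -932.32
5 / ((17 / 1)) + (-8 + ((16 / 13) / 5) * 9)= -6067 / 1105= -5.49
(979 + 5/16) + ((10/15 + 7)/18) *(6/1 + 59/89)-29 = 36646727/38448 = 953.15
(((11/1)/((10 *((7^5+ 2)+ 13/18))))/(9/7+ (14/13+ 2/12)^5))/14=10993471632/10019416310542625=0.00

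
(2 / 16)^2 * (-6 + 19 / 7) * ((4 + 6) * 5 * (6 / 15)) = -115 / 112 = -1.03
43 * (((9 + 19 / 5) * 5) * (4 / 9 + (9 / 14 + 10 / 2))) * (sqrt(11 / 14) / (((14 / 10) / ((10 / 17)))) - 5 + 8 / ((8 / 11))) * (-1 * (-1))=26384800 * sqrt(154) / 52479 + 2110784 / 21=106752.72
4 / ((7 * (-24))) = -1 / 42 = -0.02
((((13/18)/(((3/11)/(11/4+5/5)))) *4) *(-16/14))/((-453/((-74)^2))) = 15661360/28539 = 548.77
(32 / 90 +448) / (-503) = -20176 / 22635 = -0.89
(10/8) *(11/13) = 55/52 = 1.06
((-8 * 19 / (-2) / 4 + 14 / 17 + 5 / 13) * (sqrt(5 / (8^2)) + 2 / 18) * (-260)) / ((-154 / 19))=11020 / 153 + 2755 * sqrt(5) / 34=253.21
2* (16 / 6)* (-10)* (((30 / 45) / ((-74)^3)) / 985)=8 / 89807769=0.00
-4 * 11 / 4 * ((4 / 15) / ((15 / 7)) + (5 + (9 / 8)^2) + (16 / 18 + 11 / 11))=-91.07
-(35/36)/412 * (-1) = 35/14832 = 0.00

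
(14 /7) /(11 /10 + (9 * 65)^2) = 20 /3422261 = 0.00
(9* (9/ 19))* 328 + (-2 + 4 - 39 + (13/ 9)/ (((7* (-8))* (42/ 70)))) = 39106645/ 28728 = 1361.27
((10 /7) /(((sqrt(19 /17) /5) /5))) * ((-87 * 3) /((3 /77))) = -239250 * sqrt(323) /19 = -226307.84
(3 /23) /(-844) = -3 /19412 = -0.00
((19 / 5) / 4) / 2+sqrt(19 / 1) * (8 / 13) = 19 / 40+8 * sqrt(19) / 13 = 3.16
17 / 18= 0.94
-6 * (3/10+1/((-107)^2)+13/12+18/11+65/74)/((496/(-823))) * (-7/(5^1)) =-6278719057219/115561626400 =-54.33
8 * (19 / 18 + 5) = 436 / 9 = 48.44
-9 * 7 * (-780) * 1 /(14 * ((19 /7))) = 24570 /19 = 1293.16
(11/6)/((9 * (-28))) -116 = -175403/1512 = -116.01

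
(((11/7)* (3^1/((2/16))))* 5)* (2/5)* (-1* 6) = -3168/7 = -452.57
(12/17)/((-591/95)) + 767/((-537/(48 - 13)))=-50.10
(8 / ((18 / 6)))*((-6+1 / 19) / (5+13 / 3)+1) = 386 / 399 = 0.97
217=217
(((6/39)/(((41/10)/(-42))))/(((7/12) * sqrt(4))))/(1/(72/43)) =-51840/22919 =-2.26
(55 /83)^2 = 3025 /6889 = 0.44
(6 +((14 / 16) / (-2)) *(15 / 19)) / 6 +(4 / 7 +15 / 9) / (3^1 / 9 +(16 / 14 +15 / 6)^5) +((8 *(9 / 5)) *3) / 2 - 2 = 64684010026233 / 3148265274080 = 20.55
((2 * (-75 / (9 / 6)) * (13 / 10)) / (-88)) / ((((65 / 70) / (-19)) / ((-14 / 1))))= 4655 / 11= 423.18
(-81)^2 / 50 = 6561 / 50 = 131.22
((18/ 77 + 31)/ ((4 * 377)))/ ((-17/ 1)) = -185/ 151844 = -0.00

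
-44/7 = -6.29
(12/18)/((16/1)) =1/24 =0.04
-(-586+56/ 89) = 52098/ 89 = 585.37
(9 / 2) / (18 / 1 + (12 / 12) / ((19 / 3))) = 57 / 230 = 0.25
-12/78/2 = -1/13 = -0.08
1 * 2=2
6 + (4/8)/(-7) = 83/14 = 5.93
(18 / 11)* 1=1.64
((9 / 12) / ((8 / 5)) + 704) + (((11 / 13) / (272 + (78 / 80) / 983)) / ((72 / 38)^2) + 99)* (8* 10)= 3108122949358021 / 360381381984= 8624.54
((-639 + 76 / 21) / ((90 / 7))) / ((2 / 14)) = -93401 / 270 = -345.93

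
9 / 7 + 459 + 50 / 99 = 460.79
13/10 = 1.30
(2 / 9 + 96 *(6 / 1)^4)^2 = 1253831104516 / 81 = 15479396352.05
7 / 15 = 0.47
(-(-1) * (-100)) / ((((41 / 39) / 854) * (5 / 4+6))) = -13322400 / 1189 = -11204.71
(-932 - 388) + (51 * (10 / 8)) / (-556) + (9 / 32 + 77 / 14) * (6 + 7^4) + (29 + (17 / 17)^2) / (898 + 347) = 4650012101 / 369184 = 12595.38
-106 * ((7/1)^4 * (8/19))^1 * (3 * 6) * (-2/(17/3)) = 219893184/323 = 680783.85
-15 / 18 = -5 / 6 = -0.83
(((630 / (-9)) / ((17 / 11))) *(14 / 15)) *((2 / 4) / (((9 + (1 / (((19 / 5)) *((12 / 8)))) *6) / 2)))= -4.21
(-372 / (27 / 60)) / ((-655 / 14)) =6944 / 393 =17.67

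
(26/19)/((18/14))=1.06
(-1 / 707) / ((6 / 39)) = -13 / 1414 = -0.01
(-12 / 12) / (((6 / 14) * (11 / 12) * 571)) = -28 / 6281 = -0.00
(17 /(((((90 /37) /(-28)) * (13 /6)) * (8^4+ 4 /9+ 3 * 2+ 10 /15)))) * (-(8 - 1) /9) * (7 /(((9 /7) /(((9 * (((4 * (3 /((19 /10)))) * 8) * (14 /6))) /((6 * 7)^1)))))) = 3020458 /1282671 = 2.35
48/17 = 2.82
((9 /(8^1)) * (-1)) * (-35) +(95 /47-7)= 12933 /376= 34.40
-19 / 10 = -1.90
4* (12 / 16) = 3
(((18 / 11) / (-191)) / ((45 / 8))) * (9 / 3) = -48 / 10505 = -0.00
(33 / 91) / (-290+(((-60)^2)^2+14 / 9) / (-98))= -2079 / 759822661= -0.00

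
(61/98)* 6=183/49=3.73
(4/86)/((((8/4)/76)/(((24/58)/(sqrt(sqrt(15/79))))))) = 304 * 15^(3/4) * 79^(1/4)/6235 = 1.11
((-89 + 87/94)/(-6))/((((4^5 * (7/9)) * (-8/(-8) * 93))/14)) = 0.00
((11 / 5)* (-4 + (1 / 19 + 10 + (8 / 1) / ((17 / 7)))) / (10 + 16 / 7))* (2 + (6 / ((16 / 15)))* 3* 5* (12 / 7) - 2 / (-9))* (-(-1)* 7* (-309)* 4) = -88615592989 / 41667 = -2126757.22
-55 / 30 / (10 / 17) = -187 / 60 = -3.12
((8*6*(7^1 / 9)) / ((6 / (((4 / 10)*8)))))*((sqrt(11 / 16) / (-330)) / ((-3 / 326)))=36512*sqrt(11) / 22275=5.44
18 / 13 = 1.38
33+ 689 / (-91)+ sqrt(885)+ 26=sqrt(885)+ 360 / 7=81.18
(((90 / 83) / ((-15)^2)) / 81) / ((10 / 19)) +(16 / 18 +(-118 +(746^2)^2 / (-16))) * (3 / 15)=-650681479453886 / 168075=-3871375751.62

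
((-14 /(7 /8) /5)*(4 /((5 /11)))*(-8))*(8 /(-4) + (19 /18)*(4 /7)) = -495616 /1575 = -314.68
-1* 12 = -12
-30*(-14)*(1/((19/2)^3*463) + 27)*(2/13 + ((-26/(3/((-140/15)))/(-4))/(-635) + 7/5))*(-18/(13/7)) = -11879314763117928/68160413971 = -174284.66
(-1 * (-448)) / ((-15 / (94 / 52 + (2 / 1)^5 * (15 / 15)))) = -65632 / 65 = -1009.72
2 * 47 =94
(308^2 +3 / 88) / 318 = 8348035 / 27984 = 298.31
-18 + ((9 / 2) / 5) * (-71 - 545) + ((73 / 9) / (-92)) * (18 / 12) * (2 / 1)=-790277 / 1380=-572.66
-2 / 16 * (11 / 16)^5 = -161051 / 8388608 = -0.02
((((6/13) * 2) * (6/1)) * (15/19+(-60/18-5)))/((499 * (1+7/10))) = -103200/2095301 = -0.05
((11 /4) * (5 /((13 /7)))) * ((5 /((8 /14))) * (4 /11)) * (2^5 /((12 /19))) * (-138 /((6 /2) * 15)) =-428260 /117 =-3660.34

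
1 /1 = 1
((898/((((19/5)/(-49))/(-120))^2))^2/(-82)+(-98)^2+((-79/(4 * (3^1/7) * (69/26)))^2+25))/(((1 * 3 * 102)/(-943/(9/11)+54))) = 510478218181689594871639341819365/2522103348270024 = 202401784420071375.85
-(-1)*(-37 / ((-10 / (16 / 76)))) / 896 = 0.00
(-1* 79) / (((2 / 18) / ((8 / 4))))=-1422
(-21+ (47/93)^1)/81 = -1906/7533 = -0.25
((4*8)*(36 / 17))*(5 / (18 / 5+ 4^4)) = 1.31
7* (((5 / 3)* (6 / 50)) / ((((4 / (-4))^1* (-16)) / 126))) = 11.02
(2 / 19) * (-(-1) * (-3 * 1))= -6 / 19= -0.32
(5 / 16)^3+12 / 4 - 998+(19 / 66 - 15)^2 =-3472635971 / 4460544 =-778.52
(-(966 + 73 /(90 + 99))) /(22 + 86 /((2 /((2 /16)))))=-1461176 /41391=-35.30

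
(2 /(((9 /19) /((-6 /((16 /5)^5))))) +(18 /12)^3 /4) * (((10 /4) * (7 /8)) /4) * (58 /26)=613239655 /654311424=0.94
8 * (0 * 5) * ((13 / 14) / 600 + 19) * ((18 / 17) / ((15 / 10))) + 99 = 99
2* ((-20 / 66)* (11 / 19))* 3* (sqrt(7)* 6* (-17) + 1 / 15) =-4 / 57 + 2040* sqrt(7) / 19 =284.00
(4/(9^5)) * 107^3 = 4900172/59049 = 82.98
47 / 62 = 0.76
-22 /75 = -0.29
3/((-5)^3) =-3/125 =-0.02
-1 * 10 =-10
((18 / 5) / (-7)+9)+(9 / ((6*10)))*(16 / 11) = 3351 / 385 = 8.70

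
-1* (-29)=29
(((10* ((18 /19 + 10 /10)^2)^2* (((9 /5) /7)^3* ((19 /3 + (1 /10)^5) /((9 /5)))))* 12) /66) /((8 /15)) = 41204833331589 /14048603800000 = 2.93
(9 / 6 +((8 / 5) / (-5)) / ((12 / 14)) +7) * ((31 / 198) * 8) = 75578 / 7425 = 10.18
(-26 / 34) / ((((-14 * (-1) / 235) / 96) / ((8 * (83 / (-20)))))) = 4868448 / 119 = 40911.33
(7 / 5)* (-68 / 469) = -68 / 335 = -0.20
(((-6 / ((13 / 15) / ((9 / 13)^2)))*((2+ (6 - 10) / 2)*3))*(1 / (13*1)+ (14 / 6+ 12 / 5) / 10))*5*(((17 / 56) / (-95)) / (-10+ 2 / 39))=0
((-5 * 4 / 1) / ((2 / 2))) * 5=-100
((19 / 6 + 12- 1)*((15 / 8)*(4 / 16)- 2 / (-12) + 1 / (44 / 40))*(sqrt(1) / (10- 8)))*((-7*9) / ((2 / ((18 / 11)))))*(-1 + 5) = -8734005 / 3872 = -2255.68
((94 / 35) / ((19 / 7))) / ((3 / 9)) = 282 / 95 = 2.97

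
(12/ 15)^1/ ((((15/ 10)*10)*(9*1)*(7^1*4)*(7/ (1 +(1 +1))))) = 1/ 11025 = 0.00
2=2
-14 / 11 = -1.27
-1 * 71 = -71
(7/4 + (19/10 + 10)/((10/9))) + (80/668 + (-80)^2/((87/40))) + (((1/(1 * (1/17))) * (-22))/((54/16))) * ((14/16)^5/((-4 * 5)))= 79213476075323/26779852800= 2957.95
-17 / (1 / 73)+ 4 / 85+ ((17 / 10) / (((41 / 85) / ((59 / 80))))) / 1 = -27620241 / 22304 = -1238.35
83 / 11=7.55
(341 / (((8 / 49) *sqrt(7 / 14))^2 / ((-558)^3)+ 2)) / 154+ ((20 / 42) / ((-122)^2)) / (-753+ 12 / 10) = 67829668953854376403 / 61265509794733830012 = 1.11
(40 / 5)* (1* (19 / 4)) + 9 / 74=2821 / 74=38.12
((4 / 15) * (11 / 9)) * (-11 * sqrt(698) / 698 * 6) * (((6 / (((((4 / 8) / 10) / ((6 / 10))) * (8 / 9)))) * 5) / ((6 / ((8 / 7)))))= -5808 * sqrt(698) / 2443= -62.81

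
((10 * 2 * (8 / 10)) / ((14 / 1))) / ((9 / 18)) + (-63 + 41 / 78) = -32863 / 546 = -60.19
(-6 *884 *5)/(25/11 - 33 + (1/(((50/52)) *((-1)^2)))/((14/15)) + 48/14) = 600600/593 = 1012.82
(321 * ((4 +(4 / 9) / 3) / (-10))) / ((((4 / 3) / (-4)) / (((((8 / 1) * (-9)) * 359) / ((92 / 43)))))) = -554991024 / 115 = -4826008.90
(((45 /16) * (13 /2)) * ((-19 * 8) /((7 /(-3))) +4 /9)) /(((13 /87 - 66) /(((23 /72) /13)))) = -3445055 /7699776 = -0.45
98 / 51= 1.92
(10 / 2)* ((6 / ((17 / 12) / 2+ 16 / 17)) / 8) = 1530 / 673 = 2.27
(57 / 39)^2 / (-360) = -361 / 60840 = -0.01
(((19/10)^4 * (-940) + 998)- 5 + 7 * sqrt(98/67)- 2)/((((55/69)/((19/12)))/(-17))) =41822201823/110000- 364021 * sqrt(134)/14740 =379915.96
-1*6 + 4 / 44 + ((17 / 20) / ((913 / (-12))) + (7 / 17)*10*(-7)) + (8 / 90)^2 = -1091749924 / 31430025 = -34.74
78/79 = 0.99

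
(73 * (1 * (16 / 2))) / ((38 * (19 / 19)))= 292 / 19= 15.37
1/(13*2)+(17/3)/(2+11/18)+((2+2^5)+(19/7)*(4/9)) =2880433/76986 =37.42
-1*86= -86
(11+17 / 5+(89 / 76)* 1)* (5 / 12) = 5917 / 912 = 6.49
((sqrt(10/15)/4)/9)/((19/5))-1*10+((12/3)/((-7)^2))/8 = -979/98+5*sqrt(6)/2052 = -9.98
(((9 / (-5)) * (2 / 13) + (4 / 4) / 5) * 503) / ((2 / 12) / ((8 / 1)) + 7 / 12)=-24144 / 377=-64.04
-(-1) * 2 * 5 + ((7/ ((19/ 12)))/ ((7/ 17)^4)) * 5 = 5076430/ 6517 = 778.95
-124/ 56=-31/ 14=-2.21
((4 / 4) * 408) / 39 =136 / 13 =10.46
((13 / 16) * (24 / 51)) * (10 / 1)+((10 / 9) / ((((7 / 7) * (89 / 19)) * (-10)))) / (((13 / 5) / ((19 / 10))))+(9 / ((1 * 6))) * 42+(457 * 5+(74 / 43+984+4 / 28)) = 355684282159 / 106566642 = 3337.67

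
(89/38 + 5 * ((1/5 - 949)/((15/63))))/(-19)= 1048.55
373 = 373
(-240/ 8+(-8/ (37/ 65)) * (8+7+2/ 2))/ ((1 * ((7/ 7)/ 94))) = -886420/ 37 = -23957.30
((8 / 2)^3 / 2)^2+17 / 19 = 19473 / 19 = 1024.89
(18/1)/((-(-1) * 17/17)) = 18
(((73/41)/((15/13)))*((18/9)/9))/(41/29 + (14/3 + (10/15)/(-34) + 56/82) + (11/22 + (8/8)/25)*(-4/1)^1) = 2339285/31270023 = 0.07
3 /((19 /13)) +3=5.05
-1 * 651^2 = -423801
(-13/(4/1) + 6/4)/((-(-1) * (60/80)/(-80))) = 560/3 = 186.67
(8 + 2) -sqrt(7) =10 -sqrt(7) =7.35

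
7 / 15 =0.47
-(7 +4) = -11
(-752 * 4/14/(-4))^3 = 53157376/343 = 154977.77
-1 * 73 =-73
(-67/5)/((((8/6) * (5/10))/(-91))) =1829.10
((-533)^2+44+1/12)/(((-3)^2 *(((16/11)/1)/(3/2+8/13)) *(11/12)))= 50087.56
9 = 9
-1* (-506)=506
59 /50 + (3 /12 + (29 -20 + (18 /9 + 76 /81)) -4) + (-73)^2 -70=5268.37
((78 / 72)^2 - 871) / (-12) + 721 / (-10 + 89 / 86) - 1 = -3969017 / 444096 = -8.94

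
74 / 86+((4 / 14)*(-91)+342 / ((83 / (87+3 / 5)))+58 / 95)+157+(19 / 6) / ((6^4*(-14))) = 493.43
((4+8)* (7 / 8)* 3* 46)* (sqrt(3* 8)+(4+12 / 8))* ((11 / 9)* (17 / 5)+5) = 132664* sqrt(6) / 5+364826 / 5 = 137957.02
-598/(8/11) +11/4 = -1639/2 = -819.50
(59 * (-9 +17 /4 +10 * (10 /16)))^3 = 5545233 /8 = 693154.12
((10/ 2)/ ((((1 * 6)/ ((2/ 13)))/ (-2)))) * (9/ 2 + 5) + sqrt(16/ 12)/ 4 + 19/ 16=-779/ 624 + sqrt(3)/ 6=-0.96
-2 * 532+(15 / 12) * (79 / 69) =-293269 / 276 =-1062.57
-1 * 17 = -17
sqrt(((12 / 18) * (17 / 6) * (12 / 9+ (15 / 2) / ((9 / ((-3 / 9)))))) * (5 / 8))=sqrt(1615) / 36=1.12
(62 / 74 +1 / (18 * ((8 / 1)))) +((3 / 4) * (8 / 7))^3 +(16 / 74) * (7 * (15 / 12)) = 6152131 / 1827504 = 3.37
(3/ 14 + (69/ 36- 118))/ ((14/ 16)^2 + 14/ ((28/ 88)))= -155728/ 60165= -2.59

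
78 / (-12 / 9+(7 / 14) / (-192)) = -3328 / 57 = -58.39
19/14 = 1.36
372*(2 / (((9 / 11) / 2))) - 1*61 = 5273 / 3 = 1757.67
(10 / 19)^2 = 0.28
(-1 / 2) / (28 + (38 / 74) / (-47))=-1739 / 97346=-0.02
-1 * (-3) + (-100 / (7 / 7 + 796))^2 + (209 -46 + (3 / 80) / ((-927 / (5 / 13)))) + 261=17433409350887 / 40826152848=427.02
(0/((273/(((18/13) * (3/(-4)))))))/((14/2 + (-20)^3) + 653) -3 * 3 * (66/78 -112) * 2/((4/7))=3501.35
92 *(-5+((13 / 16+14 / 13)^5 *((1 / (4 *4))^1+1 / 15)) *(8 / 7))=-906016610768197 / 6813256253440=-132.98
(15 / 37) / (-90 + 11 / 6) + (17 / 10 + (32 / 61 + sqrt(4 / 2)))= sqrt(2) + 26505661 / 11939530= 3.63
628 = 628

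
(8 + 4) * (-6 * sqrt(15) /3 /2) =-12 * sqrt(15) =-46.48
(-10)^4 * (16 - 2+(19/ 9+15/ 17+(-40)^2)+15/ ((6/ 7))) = 2500775000/ 153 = 16344934.64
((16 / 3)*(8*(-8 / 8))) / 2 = -64 / 3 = -21.33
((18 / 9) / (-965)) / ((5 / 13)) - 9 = -43451 / 4825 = -9.01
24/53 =0.45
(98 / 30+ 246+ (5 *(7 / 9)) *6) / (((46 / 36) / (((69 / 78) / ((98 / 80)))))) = 98136 / 637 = 154.06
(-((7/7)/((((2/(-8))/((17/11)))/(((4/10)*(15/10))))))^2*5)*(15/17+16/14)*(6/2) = -1769904/4235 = -417.92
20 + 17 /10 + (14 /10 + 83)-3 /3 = 105.10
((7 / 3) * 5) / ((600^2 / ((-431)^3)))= -560440937 / 216000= -2594.63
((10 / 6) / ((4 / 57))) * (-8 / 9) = -190 / 9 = -21.11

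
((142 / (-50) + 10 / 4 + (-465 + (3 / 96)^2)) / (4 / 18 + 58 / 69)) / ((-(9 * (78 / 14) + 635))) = 17261471871 / 27011072000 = 0.64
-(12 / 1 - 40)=28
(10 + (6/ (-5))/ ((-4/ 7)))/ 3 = 121/ 30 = 4.03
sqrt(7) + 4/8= 1/2 + sqrt(7)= 3.15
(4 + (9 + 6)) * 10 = 190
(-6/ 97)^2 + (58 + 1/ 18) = 9833053/ 169362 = 58.06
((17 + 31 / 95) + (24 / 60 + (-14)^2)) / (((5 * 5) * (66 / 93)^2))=4878036 / 287375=16.97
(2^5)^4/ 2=524288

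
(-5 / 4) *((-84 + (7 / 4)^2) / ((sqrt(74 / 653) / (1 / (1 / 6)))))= 525 *sqrt(48322) / 64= 1803.23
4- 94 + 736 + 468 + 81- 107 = 1088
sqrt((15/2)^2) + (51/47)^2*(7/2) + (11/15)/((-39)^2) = 585708164/50398335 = 11.62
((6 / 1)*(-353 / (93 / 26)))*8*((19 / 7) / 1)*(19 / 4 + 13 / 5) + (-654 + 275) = -14706833 / 155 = -94882.79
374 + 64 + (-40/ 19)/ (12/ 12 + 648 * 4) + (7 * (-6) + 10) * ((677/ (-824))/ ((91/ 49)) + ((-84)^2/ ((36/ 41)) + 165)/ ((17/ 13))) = -224552157420446/ 1121464721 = -200231.14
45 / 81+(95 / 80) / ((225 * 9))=18019 / 32400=0.56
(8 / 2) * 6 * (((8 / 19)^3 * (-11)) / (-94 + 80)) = 1.41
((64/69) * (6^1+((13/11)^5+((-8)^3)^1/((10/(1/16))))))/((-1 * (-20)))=21926288/92604325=0.24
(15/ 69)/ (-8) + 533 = 98067/ 184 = 532.97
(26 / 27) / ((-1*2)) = -13 / 27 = -0.48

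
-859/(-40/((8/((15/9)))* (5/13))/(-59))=-152043/65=-2339.12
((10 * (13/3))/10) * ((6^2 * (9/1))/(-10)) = -140.40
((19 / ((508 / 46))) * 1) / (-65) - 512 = -8453557 / 16510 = -512.03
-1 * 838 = -838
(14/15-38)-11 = -721/15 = -48.07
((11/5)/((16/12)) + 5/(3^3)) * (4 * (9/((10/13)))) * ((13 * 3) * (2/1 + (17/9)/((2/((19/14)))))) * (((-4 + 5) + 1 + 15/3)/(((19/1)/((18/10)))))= 138505133/19000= 7289.74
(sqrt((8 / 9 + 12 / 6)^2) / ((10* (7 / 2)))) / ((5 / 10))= 52 / 315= 0.17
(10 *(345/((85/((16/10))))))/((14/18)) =9936/119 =83.50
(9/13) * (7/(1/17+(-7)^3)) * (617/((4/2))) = -660807/151580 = -4.36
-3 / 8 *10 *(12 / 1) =-45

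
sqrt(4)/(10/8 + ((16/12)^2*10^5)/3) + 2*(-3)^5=-3110465394/6400135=-486.00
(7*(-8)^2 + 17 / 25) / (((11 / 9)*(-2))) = -100953 / 550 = -183.55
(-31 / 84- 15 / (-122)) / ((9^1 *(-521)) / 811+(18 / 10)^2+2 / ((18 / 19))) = 76700325 / 134216348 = 0.57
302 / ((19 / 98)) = 29596 / 19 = 1557.68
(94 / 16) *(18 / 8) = 423 / 32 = 13.22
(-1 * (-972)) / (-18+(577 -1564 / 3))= 25.81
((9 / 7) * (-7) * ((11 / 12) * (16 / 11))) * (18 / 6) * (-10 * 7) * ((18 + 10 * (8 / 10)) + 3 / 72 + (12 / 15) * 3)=71673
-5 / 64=-0.08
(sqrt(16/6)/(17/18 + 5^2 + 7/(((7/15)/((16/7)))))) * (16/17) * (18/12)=0.04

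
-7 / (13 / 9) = -63 / 13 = -4.85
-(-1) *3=3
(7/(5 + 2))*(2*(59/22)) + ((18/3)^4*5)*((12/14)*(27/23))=6525.61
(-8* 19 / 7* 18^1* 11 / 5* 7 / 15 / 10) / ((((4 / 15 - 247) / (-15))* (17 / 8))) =-361152 / 314585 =-1.15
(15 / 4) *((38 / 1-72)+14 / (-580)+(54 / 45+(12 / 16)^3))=-902079 / 7424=-121.51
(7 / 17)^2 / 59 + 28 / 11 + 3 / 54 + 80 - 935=-2877772823 / 3376098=-852.40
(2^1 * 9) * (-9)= -162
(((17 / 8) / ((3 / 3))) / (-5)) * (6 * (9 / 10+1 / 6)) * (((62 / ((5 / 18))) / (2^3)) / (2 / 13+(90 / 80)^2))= -7892352 / 147625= -53.46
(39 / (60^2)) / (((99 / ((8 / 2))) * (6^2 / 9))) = 13 / 118800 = 0.00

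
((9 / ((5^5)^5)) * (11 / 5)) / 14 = 99 / 20861625671386718750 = 0.00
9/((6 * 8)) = 3/16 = 0.19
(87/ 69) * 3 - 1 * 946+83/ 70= -1515061/ 1610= -941.03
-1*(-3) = 3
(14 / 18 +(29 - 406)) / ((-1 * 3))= 3386 / 27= 125.41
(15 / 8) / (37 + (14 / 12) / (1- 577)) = 1296 / 25573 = 0.05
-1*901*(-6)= 5406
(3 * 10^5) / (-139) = -300000 / 139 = -2158.27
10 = 10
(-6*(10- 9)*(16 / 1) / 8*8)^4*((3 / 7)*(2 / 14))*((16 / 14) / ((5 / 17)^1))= 34653339648 / 1715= 20206028.95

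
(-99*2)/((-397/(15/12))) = 495/794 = 0.62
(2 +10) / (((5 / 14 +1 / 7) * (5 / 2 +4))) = 3.69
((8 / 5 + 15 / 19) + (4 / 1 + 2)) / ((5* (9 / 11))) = 8767 / 4275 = 2.05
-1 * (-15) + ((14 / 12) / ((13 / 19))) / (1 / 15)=1055 / 26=40.58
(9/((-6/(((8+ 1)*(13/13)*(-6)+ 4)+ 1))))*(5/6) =245/4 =61.25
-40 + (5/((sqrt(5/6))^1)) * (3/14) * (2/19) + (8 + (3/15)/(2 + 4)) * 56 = 3 * sqrt(30)/133 + 6148/15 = 409.99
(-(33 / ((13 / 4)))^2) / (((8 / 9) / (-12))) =235224 / 169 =1391.86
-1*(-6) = 6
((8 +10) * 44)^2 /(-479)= -627264 /479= -1309.53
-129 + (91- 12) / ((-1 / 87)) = -7002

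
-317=-317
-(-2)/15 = 2/15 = 0.13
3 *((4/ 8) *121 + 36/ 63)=2565/ 14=183.21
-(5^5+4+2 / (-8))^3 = -1960164690875 / 64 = -30627573294.92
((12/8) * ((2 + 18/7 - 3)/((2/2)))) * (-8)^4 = 67584/7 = 9654.86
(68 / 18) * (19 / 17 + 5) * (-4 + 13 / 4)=-52 / 3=-17.33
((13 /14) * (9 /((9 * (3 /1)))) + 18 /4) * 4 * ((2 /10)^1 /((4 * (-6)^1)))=-101 /630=-0.16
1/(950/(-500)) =-0.53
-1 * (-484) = 484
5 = 5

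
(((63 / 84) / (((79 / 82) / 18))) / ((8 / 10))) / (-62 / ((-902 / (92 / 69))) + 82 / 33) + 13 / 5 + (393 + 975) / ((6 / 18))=7552034761 / 1835960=4113.40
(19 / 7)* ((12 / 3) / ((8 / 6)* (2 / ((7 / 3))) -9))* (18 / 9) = -152 / 55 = -2.76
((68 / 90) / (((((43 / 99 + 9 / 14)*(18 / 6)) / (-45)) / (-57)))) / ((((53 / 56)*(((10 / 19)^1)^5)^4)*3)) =79396043.73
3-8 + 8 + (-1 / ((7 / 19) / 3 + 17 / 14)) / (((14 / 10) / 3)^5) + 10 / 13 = -999862267 / 33304271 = -30.02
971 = 971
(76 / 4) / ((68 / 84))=399 / 17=23.47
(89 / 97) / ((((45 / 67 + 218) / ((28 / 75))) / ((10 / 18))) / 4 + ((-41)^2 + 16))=95408 / 203868683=0.00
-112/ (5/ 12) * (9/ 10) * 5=-6048/ 5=-1209.60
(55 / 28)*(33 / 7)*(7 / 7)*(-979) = -1776885 / 196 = -9065.74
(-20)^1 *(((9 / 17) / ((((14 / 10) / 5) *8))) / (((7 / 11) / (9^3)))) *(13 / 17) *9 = -1055500875 / 28322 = -37267.88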